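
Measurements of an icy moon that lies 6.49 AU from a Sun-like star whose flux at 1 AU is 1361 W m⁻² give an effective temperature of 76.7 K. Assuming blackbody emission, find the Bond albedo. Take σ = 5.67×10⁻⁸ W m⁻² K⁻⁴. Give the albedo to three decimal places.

By the inverse-square law, S = 1361/6.49² = 32.31 W m⁻².
Rearranging the radiative balance, α = 1 − 4σT⁴/S.
4σT⁴ = 4·5.67×10⁻⁸·(76.7)⁴ = 7.849 W m⁻².
1−α = 7.849/32.31 = 0.2429, so α = 0.7571.

0.757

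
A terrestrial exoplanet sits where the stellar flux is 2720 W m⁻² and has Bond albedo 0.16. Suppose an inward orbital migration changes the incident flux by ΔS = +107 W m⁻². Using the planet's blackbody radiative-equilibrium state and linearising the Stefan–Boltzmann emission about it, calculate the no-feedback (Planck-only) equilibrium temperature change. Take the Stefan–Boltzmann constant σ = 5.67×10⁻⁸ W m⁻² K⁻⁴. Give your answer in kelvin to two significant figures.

3.1 K

Unperturbed T_e = [2720·(1−0.16)/(4σ)]^¼ = 316.8 K.
ΔF = Δ[S(1−α)]/4 = (1−0.16)·+107/4 = 22.47 W m⁻².
The Planck feedback parameter is 4σT_e³ = 7.212 W m⁻²/K.
Hence the no-feedback warming is ΔF/(4σT_e³) = 3.12 K.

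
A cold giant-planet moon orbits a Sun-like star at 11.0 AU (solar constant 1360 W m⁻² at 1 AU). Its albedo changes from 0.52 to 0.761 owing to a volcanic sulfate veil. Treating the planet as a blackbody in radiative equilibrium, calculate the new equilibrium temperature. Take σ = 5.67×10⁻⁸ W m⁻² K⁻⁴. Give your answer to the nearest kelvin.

59 kelvin

Irradiance scales as 1/d², so S = 1360 W m⁻² × (1/11.0)² = 11.24 W m⁻².
New equilibrium: T₂ = [(1−0.761)·11.24/(4σ)]^(1/4) = 58.66 K.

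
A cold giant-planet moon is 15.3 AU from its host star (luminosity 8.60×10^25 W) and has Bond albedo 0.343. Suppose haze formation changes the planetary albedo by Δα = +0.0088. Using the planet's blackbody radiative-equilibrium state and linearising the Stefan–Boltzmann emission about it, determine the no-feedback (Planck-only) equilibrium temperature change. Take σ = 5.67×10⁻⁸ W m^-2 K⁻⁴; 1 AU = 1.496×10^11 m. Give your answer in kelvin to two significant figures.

-0.15 K

d = 15.3 × 1.496×10^11 m = 2.289×10^12 m.
Spreading L over a sphere of radius d: S = 8.60×10^25/(4π·2.29×10^12²) = 1.306 W m^-2.
The baseline emission temperature is T_e = 44.11 K.
ΔF = −(S/4)Δα = −(1.306/4)×(+0.0088) = -0.002874 W m^-2.
Planck response: λ_P = 4σT_e³ = 4·5.67×10⁻⁸·(44.11)³ = 0.01946 W m^-2/K.
ΔT₀ = ΔF/λ_P = -0.002874/0.01946 = -0.148 K.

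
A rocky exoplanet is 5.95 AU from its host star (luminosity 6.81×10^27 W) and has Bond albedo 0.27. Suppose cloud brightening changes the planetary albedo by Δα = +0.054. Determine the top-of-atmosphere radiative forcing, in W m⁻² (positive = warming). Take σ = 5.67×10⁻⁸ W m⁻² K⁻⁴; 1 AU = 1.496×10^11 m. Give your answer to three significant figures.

-9.23 W m⁻²

Orbital distance: d = 5.95 AU = 8.901×10^11 m.
S = L/(4πd²) = 684.0 W m⁻².
The change in absorbed flux is Δ[S(1−α)/4] = −SΔα/4 = -9.234 W m⁻².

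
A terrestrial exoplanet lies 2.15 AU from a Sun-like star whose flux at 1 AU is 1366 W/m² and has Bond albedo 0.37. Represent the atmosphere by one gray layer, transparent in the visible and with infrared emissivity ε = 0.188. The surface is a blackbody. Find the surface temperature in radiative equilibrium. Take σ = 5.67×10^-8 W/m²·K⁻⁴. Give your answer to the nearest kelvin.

Flux at the orbit: S = 1366/(2.15)² = 295.5 W/m².
Effective emission temperature (TOA balance): σT_e⁴ = S(1−α)/4 = 46.54 W/m² → T_e = 169.3 K.
Surface balance with a leaky layer gives σT_s⁴ = σT_e⁴·2/(2−ε), so T_s = T_e·[2/(2−0.188)]^(1/4) = 173.5 K.

173 K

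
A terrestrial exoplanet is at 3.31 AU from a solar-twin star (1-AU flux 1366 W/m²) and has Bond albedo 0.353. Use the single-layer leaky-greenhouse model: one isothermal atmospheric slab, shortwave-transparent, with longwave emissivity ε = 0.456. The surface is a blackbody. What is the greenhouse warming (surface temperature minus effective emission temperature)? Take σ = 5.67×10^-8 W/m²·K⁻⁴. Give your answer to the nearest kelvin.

Flux at the orbit: S = 1366/(3.31)² = 124.7 W/m².
Effective emission temperature (TOA balance): σT_e⁴ = S(1−α)/4 = 20.17 W/m² → T_e = 137.3 K.
Surface balance with a leaky layer gives σT_s⁴ = σT_e⁴·2/(2−ε), so T_s = T_e·[2/(2−0.456)]^(1/4) = 146.5 K.
The atmosphere warms the surface by 9.178 K.

9 kelvin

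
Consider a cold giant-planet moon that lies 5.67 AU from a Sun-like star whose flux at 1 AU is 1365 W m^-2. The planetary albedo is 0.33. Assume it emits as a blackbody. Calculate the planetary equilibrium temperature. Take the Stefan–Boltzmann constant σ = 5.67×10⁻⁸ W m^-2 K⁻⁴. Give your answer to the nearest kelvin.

106 kelvin

Flux at the orbit: S = 1365/(5.67)² = 42.46 W m^-2.
Averaging over the sphere, the absorbed flux is S(1−α)/4 = 7.112 W m^-2.
Balancing against σT⁴: T = (7.112/5.67×10⁻⁸)^(1/4) = 105.8 K.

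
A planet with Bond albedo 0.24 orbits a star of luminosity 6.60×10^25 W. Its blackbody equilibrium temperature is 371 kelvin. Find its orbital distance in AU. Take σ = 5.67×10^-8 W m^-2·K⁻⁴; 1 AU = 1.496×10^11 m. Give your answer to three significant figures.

0.204 AU

The flux needed for this T is 4σT⁴/(1−0.24) = 5654 W m^-2.
From L = 4πd²S, d = √(6.60×10^25/(4π·5654)) = 3.048×10^10 m = 0.2037 AU.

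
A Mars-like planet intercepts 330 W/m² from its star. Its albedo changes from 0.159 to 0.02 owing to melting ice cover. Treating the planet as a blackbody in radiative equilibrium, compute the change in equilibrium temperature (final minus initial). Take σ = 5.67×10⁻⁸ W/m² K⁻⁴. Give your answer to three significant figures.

7.29 kelvin

Before: T₁ = [330.0·0.841/(4σ)]^(1/4) = 187.0 K.
After:  T₂ = [330.0·0.98/(4σ)]^(1/4) = 194.3 K.
ΔT = T₂ − T₁ = 7.291 K.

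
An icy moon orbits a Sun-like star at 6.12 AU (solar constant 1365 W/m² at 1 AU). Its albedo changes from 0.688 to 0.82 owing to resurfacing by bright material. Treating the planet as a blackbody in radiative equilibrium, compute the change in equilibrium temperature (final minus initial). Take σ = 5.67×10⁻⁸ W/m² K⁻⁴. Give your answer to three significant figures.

Irradiance scales as 1/d², so S = 1365 W/m² × (1/6.12)² = 36.44 W/m².
With α = 0.688, T₁ = 84.15 K.
With α = 0.82, T₂ = 73.34 K.
ΔT = T₂ − T₁ = -10.81 K.

-10.8 K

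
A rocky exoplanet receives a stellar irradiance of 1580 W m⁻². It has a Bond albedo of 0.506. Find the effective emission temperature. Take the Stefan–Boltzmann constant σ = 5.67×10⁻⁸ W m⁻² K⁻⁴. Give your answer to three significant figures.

242 kelvin

The planet absorbs (1−α)S over its disc πR² and re-emits over 4πR², so the mean absorbed flux is (1−0.506)·1580/4 = 195.1 W m⁻².
In equilibrium σT⁴ equals this, so T = 242.2 K.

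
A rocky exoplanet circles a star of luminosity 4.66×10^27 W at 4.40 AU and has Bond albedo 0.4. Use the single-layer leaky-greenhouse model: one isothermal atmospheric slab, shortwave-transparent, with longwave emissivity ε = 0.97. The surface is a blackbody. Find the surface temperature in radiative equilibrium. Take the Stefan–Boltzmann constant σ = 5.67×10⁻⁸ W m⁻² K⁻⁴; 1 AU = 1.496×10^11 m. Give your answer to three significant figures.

d = 4.40 × 1.496×10^11 m = 6.582×10^11 m.
S = L/(4πd²) = 855.9 W m⁻².
At the top of the atmosphere, σT_e⁴ = S(1−α)/4 = 128.4 W m⁻², giving T_e = 218.1 K.
Surface balance with a leaky layer gives σT_s⁴ = σT_e⁴·2/(2−ε), so T_s = T_e·[2/(2−0.97)]^(1/4) = 257.5 K.

257 kelvin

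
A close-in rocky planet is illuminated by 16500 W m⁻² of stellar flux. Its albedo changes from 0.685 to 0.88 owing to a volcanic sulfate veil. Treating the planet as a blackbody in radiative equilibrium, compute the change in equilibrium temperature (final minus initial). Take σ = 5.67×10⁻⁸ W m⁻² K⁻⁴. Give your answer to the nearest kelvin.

Initial: T₁ = [S(1−0.685)/(4σ)]^(1/4) = 389.1 K.
After:  T₂ = [16500·0.12/(4σ)]^(1/4) = 305.7 K.
ΔT = T₂ − T₁ = -83.41 K.

-83 K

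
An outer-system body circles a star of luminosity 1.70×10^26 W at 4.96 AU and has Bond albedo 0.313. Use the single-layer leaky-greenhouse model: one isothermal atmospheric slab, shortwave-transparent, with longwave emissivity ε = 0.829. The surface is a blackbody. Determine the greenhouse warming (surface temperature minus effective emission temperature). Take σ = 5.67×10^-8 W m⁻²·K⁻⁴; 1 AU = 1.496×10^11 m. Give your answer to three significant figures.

13.3 K

d = 4.96 × 1.496×10^11 m = 7.420×10^11 m.
Flux at the orbit: S = L/(4πd²) = 1.70×10^26/(4π·(7.42×10^11)²) = 24.57 W m⁻².
Effective emission temperature (TOA balance): σT_e⁴ = S(1−α)/4 = 4.220 W m⁻² → T_e = 92.88 K.
Surface balance with a leaky layer gives σT_s⁴ = σT_e⁴·2/(2−ε), so T_s = T_e·[2/(2−0.829)]^(1/4) = 106.2 K.
T_s − T_e = 106.2 − 92.88 = 13.30 K.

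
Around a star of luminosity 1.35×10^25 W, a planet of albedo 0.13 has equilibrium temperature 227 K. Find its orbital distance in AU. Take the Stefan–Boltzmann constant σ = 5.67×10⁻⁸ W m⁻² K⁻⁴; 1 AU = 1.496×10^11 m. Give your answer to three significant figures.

The flux needed for this T is 4σT⁴/(1−0.13) = 692.2 W m⁻².
From L = 4πd²S, d = √(1.35×10^25/(4π·692.2)) = 3.940×10^10 m = 0.2633 AU.

0.263 AU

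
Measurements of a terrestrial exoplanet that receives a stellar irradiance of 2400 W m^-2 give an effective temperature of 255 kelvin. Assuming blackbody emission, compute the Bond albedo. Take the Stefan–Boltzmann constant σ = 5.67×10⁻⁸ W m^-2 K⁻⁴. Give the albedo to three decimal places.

Rearranging the radiative balance, α = 1 − 4σT⁴/S.
4σT⁴ = 4·5.67×10⁻⁸·(255)⁴ = 959.0 W m^-2.
Hence α = 1 − 959.0/2400 = 0.6004.

0.600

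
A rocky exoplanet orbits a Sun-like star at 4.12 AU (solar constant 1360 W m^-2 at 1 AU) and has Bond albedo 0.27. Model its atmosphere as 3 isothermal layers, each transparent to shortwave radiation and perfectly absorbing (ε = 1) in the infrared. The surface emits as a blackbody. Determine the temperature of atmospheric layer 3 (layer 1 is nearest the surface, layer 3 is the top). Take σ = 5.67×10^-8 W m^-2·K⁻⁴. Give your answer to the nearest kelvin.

By the inverse-square law, S = 1360/4.12² = 80.12 W m^-2.
The effective emission temperature is T_e = [S(1−α)/(4σ)]^¼ = 126.7 K.
In the N-layer model, layer k (counted from the surface) has T_k = (N+1−k)^(1/4)·T_e.
T_3 = (1)^(1/4)·126.7 = 126.7 K.

127 kelvin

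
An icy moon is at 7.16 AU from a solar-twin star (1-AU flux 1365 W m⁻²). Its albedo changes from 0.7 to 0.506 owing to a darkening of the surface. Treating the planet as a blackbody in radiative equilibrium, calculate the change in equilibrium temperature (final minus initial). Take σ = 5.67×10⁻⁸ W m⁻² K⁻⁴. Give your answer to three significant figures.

Irradiance scales as 1/d², so S = 1365 W m⁻² × (1/7.16)² = 26.63 W m⁻².
Before: T₁ = [26.63·0.3/(4σ)]^(1/4) = 77.04 K.
After:  T₂ = [26.63·0.494/(4σ)]^(1/4) = 87.27 K.
Change: 87.27 − 77.04 = 10.23 K.

10.2 kelvin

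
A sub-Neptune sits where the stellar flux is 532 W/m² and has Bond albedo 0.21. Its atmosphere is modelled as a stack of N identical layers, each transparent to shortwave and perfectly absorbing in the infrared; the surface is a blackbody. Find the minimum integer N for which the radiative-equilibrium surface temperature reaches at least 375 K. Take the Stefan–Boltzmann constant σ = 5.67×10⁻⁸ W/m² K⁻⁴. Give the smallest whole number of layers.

10

Top-of-atmosphere balance: σT_e⁴ = S(1−α)/4 = 105.1 W/m² → T_e = 207.5 K.
T_s = (N+1)^(1/4)·T_e ≥ 375 K requires N+1 ≥ (T_s/T_e)⁴ = (375/207.5)⁴ = 10.672.
The minimum whole number is N = 10.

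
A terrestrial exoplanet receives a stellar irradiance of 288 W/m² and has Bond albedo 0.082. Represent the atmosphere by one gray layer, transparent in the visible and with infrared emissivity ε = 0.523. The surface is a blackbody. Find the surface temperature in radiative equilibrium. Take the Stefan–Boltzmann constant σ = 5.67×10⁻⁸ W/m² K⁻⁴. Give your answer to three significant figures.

At the top of the atmosphere, σT_e⁴ = S(1−α)/4 = 66.10 W/m², giving T_e = 184.8 K.
The surface balance (absorbed SW + ε·downward IR = σT_s⁴) with T_a⁴ = T_s⁴/2 reduces to T_s = T_e·[2/(2−ε)]^¼ = 199.3 K.

199 K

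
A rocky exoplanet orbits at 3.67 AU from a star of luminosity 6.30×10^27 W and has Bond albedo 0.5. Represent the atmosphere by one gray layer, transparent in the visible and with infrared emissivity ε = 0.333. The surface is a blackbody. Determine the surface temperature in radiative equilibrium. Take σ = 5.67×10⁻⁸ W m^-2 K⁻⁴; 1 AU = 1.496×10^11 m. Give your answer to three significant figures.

Orbital distance: d = 3.67 AU = 5.490×10^11 m.
Spreading L over a sphere of radius d: S = 6.30×10^27/(4π·5.49×10^11²) = 1663 W m^-2.
At the top of the atmosphere, σT_e⁴ = S(1−α)/4 = 207.9 W m^-2, giving T_e = 246.1 K.
The surface balance (absorbed SW + ε·downward IR = σT_s⁴) with T_a⁴ = T_s⁴/2 reduces to T_s = T_e·[2/(2−ε)]^¼ = 257.5 K.

258 K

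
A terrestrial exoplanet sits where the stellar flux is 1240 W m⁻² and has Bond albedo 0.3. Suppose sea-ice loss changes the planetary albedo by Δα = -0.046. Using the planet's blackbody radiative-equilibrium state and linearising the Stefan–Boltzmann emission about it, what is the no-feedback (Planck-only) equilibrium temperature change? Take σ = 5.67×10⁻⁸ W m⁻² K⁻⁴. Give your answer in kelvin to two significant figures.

Reference equilibrium: T_e = [S(1−α)/(4σ)]^(1/4) = 248.7 K.
ΔF = −(S/4)Δα = −(1240/4)×(-0.046) = 14.26 W m⁻².
Linearising σT⁴ gives d(σT⁴)/dT = 4σT_e³ = 3.490 W m⁻² per K.
ΔT₀ = ΔF/λ_P = 14.26/3.490 = 4.09 K.

4.1 K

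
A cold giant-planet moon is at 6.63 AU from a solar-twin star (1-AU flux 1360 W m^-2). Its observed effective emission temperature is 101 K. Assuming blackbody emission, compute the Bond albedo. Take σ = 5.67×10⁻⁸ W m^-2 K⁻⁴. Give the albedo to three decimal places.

0.237

Flux at the orbit: S = 1360/(6.63)² = 30.94 W m^-2.
Energy balance: S(1−α)/4 = σT⁴, so 1−α = 4σT⁴/S.
4σT⁴ = 4·5.67×10⁻⁸·(101)⁴ = 23.60 W m^-2.
1−α = 23.60/30.94 = 0.7628, so α = 0.2372.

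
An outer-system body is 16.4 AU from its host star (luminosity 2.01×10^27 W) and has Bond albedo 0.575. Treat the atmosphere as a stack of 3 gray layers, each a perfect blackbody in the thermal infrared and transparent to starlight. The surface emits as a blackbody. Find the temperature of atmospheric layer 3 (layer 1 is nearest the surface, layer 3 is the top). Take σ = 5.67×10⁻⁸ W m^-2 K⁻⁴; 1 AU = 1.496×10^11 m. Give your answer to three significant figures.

Orbital distance: d = 16.4 AU = 2.453×10^12 m.
Flux at the orbit: S = L/(4πd²) = 2.01×10^27/(4π·(2.45×10^12)²) = 26.57 W m^-2.
Top-of-atmosphere balance: σT_e⁴ = S(1−α)/4 = 2.823 W m^-2 → T_e = 84.00 K.
The net upward flux σT_e⁴ is constant between every pair of levels, so T_k⁴ = (N+1−k)T_e⁴.
T_3 = (1)^(1/4)·84.00 = 84.00 K.

84.0 kelvin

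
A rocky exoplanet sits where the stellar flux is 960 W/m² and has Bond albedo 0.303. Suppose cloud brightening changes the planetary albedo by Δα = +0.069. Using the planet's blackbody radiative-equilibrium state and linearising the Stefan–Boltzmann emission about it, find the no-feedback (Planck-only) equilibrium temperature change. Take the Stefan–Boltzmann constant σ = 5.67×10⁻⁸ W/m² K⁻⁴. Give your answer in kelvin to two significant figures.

-5.8 K

Reference equilibrium: T_e = [S(1−α)/(4σ)]^(1/4) = 233.1 K.
TOA radiative forcing: ΔF = −S·Δα/4 = −960.0·(+0.069)/4 = -16.56 W/m².
Linearising σT⁴ gives d(σT⁴)/dT = 4σT_e³ = 2.871 W/m² per K.
So ΔT₀ = -16.56/2.871 = -5.77 K.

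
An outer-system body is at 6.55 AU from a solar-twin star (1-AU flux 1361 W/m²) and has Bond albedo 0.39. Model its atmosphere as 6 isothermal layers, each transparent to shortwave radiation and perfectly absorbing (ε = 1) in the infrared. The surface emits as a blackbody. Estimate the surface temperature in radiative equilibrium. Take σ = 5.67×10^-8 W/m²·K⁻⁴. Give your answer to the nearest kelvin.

156 K

Irradiance scales as 1/d², so S = 1361 W/m² × (1/6.55)² = 31.72 W/m².
The effective emission temperature is T_e = [S(1−α)/(4σ)]^¼ = 96.11 K.
Layer-by-layer balance gives σT_s⁴ = (N+1)σT_e⁴, so T_s = 7^¼·96.11 = 156.3 K.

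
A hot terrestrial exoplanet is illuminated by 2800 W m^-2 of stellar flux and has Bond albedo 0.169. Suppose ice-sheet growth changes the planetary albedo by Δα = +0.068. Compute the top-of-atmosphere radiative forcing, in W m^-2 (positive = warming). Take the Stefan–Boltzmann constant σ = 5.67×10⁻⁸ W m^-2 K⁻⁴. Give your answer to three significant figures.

-47.6 W m^-2

The change in absorbed flux is Δ[S(1−α)/4] = −SΔα/4 = -47.60 W m^-2.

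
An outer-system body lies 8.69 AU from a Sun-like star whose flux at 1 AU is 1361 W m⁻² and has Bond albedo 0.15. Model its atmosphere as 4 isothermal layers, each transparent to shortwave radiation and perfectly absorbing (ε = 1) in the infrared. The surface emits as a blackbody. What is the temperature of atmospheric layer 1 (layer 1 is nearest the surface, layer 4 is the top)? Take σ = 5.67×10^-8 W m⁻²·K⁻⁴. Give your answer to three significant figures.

By the inverse-square law, S = 1361/8.69² = 18.02 W m⁻².
Top-of-atmosphere balance: σT_e⁴ = S(1−α)/4 = 3.830 W m⁻² → T_e = 90.66 K.
The net upward flux σT_e⁴ is constant between every pair of levels, so T_k⁴ = (N+1−k)T_e⁴.
T_1 = (4)^(1/4)·90.66 = 128.2 K.

128 kelvin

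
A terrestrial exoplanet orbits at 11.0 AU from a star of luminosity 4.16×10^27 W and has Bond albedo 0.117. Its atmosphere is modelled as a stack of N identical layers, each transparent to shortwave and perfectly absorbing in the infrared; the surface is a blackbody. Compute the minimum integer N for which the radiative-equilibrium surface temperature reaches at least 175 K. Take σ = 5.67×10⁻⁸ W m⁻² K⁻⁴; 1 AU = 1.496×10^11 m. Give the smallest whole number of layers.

1

d = 11.0 × 1.496×10^11 m = 1.646×10^12 m.
S = L/(4πd²) = 122.2 W m⁻².
The effective emission temperature is T_e = [S(1−α)/(4σ)]^¼ = 147.7 K.
T_s = (N+1)^(1/4)·T_e ≥ 175 K requires N+1 ≥ (T_s/T_e)⁴ = (175/147.7)⁴ = 1.971.
So N ≥ 0.971; the smallest integer is N = 1.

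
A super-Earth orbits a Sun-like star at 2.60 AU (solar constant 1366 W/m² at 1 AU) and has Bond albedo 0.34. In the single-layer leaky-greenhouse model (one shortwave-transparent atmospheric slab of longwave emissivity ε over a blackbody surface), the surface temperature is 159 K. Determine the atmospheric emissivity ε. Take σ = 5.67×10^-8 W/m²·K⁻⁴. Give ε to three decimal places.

Flux at the orbit: S = 1366/(2.60)² = 202.1 W/m².
TOA balance gives T_e = 155.7 K.
T_s⁴ = T_e⁴·2/(2−ε) → ε = 2 − 2(T_e/T_s)⁴ = 2 − 2·(155.7/159)⁴ = 0.1599.

0.160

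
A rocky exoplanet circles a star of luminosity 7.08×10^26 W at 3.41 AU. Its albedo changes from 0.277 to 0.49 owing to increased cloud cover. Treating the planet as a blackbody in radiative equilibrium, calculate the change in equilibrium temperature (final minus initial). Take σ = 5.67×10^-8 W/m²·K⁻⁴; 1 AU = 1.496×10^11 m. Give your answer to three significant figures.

d = 3.41 × 1.496×10^11 m = 5.101×10^11 m.
Spreading L over a sphere of radius d: S = 7.08×10^26/(4π·5.10×10^11²) = 216.5 W/m².
Before: T₁ = [216.5·0.723/(4σ)]^(1/4) = 162.1 K.
After:  T₂ = [216.5·0.51/(4σ)]^(1/4) = 148.5 K.
Change: 148.5 − 162.1 = -13.54 K.

-13.5 K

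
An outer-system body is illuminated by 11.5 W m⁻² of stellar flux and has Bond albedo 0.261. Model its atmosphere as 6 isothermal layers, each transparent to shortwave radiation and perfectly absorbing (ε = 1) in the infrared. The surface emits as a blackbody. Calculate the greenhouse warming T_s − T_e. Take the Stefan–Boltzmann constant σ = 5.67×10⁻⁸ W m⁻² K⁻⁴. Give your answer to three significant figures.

OLR = S(1−α)/4 = 2.125 W m⁻²; the top layer radiates at T_e = 78.24 K.
Surface: T_s = (7)^¼·T_e = 127.3 K.
Warming: T_s − T_e = 49.02 K.

49.0 K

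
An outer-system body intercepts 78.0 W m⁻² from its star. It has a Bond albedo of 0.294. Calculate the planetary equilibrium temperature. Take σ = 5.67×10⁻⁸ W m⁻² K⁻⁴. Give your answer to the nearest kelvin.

125 kelvin

The planet absorbs (1−α)S over its disc πR² and re-emits over 4πR², so the mean absorbed flux is (1−0.294)·78.00/4 = 13.77 W m⁻².
In equilibrium σT⁴ equals this, so T = 124.8 K.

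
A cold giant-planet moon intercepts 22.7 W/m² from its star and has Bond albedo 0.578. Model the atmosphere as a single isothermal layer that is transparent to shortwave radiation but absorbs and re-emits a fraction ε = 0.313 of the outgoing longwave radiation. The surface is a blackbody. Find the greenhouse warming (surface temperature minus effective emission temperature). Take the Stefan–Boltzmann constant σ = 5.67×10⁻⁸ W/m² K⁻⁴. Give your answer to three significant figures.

3.50 K

At the top of the atmosphere, σT_e⁴ = S(1−α)/4 = 2.395 W/m², giving T_e = 80.62 K.
Surface balance with a leaky layer gives σT_s⁴ = σT_e⁴·2/(2−ε), so T_s = T_e·[2/(2−0.313)]^(1/4) = 84.12 K.
Greenhouse warming: T_s − T_e = 3.504 K.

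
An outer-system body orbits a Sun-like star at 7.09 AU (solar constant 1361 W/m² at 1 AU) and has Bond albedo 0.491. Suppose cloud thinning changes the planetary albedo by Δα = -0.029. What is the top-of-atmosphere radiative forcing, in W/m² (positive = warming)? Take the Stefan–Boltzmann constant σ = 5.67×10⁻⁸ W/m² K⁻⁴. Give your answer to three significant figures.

By the inverse-square law, S = 1361/7.09² = 27.07 W/m².
TOA radiative forcing: ΔF = −S·Δα/4 = −27.07·(-0.029)/4 = 0.1963 W/m².

0.196 W/m²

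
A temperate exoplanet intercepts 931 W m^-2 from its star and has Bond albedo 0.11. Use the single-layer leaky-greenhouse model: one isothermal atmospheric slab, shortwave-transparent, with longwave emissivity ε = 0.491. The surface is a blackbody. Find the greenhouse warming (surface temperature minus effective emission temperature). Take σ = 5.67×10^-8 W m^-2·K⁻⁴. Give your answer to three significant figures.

17.9 K

The planet radiates to space at T_e = [S(1−α)/(4σ)]^(1/4) = 245.9 K.
The surface balance (absorbed SW + ε·downward IR = σT_s⁴) with T_a⁴ = T_s⁴/2 reduces to T_s = T_e·[2/(2−ε)]^¼ = 263.8 K.
The atmosphere warms the surface by 17.94 K.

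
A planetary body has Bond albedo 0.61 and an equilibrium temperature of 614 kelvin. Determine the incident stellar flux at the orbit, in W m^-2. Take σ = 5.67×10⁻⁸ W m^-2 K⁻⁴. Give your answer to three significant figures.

From S(1−α)/4 = σT⁴: S = 4σT⁴/(1−α).
The emitted flux is σT⁴ = 8059 W m^-2.
S = 4·8059/0.39 = 82650 W m^-2.

82700 W m^-2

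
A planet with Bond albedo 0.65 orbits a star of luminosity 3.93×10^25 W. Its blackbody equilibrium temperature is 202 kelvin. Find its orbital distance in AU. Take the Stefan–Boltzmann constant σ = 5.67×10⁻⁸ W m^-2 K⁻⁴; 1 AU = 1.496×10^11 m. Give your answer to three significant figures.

Energy balance gives S = 4σT⁴/(1−α) = 1079 W m^-2.
From L = 4πd²S, d = √(3.93×10^25/(4π·1079)) = 5.384×10^10 m = 0.3599 AU.

0.360 AU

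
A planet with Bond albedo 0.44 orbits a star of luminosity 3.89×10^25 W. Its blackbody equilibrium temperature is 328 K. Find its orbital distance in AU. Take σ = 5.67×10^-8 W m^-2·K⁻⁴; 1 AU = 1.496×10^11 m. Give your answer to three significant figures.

0.172 AU

Energy balance gives S = 4σT⁴/(1−α) = 4688 W m^-2.
From L = 4πd²S, d = √(3.89×10^25/(4π·4688)) = 2.570×10^10 m = 0.1718 AU.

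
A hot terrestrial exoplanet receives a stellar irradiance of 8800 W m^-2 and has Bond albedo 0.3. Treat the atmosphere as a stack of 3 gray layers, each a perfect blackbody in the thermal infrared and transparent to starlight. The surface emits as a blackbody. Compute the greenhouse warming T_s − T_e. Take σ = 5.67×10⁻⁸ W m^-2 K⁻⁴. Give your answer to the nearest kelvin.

168 K

Top-of-atmosphere balance: σT_e⁴ = S(1−α)/4 = 1540 W m^-2 → T_e = 406.0 K.
Surface: T_s = (4)^¼·T_e = 574.1 K.
Warming: T_s − T_e = 168.2 K.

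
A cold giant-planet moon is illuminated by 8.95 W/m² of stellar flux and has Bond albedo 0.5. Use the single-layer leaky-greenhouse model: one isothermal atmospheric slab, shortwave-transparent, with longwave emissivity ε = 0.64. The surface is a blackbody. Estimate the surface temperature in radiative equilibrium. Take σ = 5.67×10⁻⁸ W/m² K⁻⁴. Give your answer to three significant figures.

Effective emission temperature (TOA balance): σT_e⁴ = S(1−α)/4 = 1.119 W/m² → T_e = 66.65 K.
Surface balance with a leaky layer gives σT_s⁴ = σT_e⁴·2/(2−ε), so T_s = T_e·[2/(2−0.64)]^(1/4) = 73.39 K.

73.4 K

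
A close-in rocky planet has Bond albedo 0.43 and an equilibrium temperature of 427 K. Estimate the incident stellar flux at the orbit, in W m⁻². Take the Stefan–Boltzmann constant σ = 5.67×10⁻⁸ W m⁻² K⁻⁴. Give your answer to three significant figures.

13200 W m⁻²

From S(1−α)/4 = σT⁴: S = 4σT⁴/(1−α).
The emitted flux is σT⁴ = 1885 W m⁻².
So S = 4×1885/(1−0.43) = 13230 W m⁻².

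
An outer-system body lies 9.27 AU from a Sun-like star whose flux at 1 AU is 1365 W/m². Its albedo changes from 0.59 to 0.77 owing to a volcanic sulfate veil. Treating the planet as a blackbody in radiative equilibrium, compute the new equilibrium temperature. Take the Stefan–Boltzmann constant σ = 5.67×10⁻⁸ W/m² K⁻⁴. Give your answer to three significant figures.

63.4 K

By the inverse-square law, S = 1365/9.27² = 15.88 W/m².
New equilibrium: T₂ = [(1−0.77)·15.88/(4σ)]^(1/4) = 63.35 K.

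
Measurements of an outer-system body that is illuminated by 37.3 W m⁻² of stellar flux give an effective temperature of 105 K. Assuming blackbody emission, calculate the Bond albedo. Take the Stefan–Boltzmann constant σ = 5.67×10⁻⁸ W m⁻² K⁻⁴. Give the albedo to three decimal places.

Energy balance: S(1−α)/4 = σT⁴, so 1−α = 4σT⁴/S.
σT⁴ = 6.892 W m⁻², so 4σT⁴ = 27.57 W m⁻².
1−α = 27.57/37.30 = 0.7391, so α = 0.2609.

0.261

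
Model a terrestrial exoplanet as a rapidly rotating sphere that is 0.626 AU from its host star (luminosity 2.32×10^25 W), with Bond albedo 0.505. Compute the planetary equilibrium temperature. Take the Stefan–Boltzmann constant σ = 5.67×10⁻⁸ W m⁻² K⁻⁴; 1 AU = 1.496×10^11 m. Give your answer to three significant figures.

146 kelvin

d = 0.626 × 1.496×10^11 m = 9.365×10^10 m.
Spreading L over a sphere of radius d: S = 2.32×10^25/(4π·9.36×10^10²) = 210.5 W m⁻².
The planet absorbs (1−α)S over its disc πR² and re-emits over 4πR², so the mean absorbed flux is (1−0.505)·210.5/4 = 26.05 W m⁻².
In equilibrium σT⁴ equals this, so T = 146.4 K.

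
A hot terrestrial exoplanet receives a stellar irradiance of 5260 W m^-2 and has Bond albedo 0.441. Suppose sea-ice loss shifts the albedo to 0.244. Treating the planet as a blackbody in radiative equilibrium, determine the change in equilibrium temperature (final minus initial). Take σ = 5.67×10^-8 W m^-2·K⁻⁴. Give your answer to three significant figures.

26.5 kelvin

With α = 0.441, T₁ = 337.4 K.
Final:   T₂ = [S(1−0.244)/(4σ)]^(1/4) = 363.9 K.
ΔT = T₂ − T₁ = 26.45 K.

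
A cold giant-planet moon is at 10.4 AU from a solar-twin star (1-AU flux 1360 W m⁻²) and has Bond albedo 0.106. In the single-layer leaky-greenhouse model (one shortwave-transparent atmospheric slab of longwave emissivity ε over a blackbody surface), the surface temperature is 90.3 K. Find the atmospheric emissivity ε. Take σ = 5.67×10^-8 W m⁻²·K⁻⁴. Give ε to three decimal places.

Irradiance scales as 1/d², so S = 1360 W m⁻² × (1/10.4)² = 12.57 W m⁻².
Effective temperature: T_e = [S(1−α)/(4σ)]^(1/4) = 83.91 K.
Since (2−ε)/2 = (T_e/T_s)⁴ = 0.7454, ε = 0.5091.

0.509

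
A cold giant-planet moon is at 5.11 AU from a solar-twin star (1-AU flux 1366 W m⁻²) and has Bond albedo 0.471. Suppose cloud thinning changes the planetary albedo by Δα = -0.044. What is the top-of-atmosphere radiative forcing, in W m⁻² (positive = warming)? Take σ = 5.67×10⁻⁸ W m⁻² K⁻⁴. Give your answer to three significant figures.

Flux at the orbit: S = 1366/(5.11)² = 52.31 W m⁻².
The change in absorbed flux is Δ[S(1−α)/4] = −SΔα/4 = 0.5754 W m⁻².

0.575 W m⁻²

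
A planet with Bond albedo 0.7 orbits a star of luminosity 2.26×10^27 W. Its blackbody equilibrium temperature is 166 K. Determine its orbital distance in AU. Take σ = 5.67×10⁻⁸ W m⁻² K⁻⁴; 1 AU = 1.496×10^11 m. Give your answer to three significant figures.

Required flux: S = 4σT⁴/(1−α) = 574.1 W m⁻².
S = L/(4πd²) → d = √(L/4πS) = √(2.26×10^27/(4π·574.1)) = 5.597×10^11 m = 3.741 AU.

3.74 AU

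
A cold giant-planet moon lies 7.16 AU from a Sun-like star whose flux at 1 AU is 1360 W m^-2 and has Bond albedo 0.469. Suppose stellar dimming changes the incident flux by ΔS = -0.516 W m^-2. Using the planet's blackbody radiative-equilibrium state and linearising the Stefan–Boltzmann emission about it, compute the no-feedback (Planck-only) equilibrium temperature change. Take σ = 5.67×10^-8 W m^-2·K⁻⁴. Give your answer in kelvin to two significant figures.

By the inverse-square law, S = 1360/7.16² = 26.53 W m^-2.
Unperturbed T_e = [26.53·(1−0.469)/(4σ)]^¼ = 88.78 K.
TOA radiative forcing: ΔF = (1−α)ΔS/4 = 0.531·(-0.516)/4 = -0.06850 W m^-2.
Planck response: λ_P = 4σT_e³ = 4·5.67×10⁻⁸·(88.78)³ = 0.1587 W m^-2/K.
ΔT₀ = ΔF/λ_P = -0.06850/0.1587 = -0.432 K.

-0.43 K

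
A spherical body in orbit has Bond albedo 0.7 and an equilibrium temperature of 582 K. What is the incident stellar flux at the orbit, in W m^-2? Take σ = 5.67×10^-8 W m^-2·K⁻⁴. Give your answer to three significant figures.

Invert the energy balance for S: S = 4σT⁴/(1−α).
σT⁴ = 5.67×10⁻⁸·(582)⁴ = 6505 W m^-2.
S = 4·6505/0.3 = 86740 W m^-2.

86700 W m^-2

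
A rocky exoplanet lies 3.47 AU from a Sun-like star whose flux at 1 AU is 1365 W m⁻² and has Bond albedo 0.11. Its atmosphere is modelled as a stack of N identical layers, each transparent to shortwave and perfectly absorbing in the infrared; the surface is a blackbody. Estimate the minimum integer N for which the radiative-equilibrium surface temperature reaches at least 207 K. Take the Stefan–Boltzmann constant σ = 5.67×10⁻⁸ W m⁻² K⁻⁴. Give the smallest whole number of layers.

Irradiance scales as 1/d², so S = 1365 W m⁻² × (1/3.47)² = 113.4 W m⁻².
OLR = S(1−α)/4 = 25.22 W m⁻²; the top layer radiates at T_e = 145.2 K.
Need (N+1)T_e⁴ ≥ T_s⁴, i.e. N+1 ≥ (207/145.2)⁴ = 4.127.
So N ≥ 3.127; the smallest integer is N = 4.

4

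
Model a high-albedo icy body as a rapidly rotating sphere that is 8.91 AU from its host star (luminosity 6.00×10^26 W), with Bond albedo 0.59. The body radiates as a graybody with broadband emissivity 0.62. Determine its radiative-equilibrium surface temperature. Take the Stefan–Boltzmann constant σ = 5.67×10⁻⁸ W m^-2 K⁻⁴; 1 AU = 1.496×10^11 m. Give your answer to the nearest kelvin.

94 kelvin

d = 8.91 × 1.496×10^11 m = 1.333×10^12 m.
S = L/(4πd²) = 26.87 W m^-2.
Absorbed flux (global mean): S(1−α)/4 = 26.87·0.41/4 = 2.755 W m^-2.
Equating to εσT⁴ with ε = 0.62: T = (2.755/0.62σ)^(1/4) = 94.08 K.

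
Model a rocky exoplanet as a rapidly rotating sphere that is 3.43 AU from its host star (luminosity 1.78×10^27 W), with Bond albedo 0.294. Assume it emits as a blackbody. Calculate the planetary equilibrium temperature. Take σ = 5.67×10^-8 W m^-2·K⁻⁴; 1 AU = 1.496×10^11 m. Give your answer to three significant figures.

202 K

Orbital distance: d = 3.43 AU = 5.131×10^11 m.
Flux at the orbit: S = L/(4πd²) = 1.78×10^27/(4π·(5.13×10^11)²) = 538.0 W m^-2.
Absorbed flux (global mean): S(1−α)/4 = 538.0·0.706/4 = 94.95 W m^-2.
Set σT⁴ = 94.95 → T = (94.95/σ)^(1/4) = 202.3 K.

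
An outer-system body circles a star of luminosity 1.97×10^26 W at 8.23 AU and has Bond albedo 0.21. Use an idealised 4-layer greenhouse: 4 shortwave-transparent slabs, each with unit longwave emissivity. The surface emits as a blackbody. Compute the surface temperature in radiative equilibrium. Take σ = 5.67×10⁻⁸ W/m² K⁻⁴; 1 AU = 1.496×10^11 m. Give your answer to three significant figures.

116 K

d = 8.23 × 1.496×10^11 m = 1.231×10^12 m.
Flux at the orbit: S = L/(4πd²) = 1.97×10^26/(4π·(1.23×10^12)²) = 10.34 W/m².
OLR = S(1−α)/4 = 2.042 W/m²; the top layer radiates at T_e = 77.47 K.
Layer-by-layer balance gives σT_s⁴ = (N+1)σT_e⁴, so T_s = 5^¼·77.47 = 115.8 K.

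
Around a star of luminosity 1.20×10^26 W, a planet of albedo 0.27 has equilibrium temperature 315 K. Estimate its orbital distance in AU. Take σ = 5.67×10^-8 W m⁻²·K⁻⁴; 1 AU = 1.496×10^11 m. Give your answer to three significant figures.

Energy balance gives S = 4σT⁴/(1−α) = 3059 W m⁻².
Then d = [L/(4πS)]^(1/2) = 5.587×10^10 m, i.e. 0.3735 AU.

0.373 AU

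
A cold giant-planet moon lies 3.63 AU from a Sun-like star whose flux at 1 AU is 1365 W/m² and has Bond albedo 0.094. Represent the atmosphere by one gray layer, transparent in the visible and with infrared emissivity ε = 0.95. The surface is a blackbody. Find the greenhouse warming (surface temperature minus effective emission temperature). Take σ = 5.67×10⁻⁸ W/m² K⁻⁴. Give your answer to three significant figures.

By the inverse-square law, S = 1365/3.63² = 103.6 W/m².
At the top of the atmosphere, σT_e⁴ = S(1−α)/4 = 23.46 W/m², giving T_e = 142.6 K.
For a single slab of emissivity ε, T_s⁴ = 2T_e⁴/(2−ε); thus T_s = 142.6·(1.905)^(1/4) = 167.6 K.
Greenhouse warming: T_s − T_e = 24.93 K.

24.9 kelvin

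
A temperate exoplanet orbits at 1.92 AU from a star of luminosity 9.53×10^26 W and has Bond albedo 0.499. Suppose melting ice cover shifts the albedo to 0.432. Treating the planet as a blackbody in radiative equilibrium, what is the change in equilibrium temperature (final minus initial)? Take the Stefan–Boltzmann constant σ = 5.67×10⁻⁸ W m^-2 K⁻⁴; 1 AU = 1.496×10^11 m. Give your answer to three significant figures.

d = 1.92 × 1.496×10^11 m = 2.872×10^11 m.
Spreading L over a sphere of radius d: S = 9.53×10^26/(4π·2.87×10^11²) = 919.2 W m^-2.
With α = 0.499, T₁ = 212.3 K.
With α = 0.432, T₂ = 219.0 K.
ΔT = T₂ − T₁ = 6.767 K.

6.77 kelvin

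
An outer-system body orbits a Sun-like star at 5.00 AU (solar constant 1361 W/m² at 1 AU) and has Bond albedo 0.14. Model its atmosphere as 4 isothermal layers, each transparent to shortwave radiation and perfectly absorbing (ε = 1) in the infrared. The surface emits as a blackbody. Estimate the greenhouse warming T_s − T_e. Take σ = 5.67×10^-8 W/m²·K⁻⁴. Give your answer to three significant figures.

Flux at the orbit: S = 1361/(5.00)² = 54.44 W/m².
The effective emission temperature is T_e = [S(1−α)/(4σ)]^¼ = 119.9 K.
T_s = (N+1)^(1/4)·T_e = 179.2 K.
Warming: T_s − T_e = 59.38 K.

59.4 kelvin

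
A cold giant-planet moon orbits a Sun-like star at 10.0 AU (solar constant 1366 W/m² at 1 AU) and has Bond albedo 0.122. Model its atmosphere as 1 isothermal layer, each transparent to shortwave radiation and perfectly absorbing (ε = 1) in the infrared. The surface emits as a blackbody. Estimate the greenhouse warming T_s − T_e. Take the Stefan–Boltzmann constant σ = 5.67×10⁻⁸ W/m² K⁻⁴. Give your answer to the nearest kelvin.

By the inverse-square law, S = 1366/10.0² = 13.66 W/m².
OLR = S(1−α)/4 = 2.998 W/m²; the top layer radiates at T_e = 85.28 K.
T_s = (N+1)^(1/4)·T_e = 101.4 K.
So the greenhouse effect raises the surface by 101.4 − 85.28 = 16.13 K.

16 K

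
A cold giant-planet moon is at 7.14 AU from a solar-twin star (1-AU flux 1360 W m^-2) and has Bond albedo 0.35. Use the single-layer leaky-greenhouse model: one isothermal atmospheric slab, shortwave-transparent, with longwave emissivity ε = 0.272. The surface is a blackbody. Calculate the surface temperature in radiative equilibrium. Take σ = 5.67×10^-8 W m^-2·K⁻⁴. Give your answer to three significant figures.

97.0 K

By the inverse-square law, S = 1360/7.14² = 26.68 W m^-2.
Effective emission temperature (TOA balance): σT_e⁴ = S(1−α)/4 = 4.335 W m^-2 → T_e = 93.51 K.
For a single slab of emissivity ε, T_s⁴ = 2T_e⁴/(2−ε); thus T_s = 93.51·(1.157)^(1/4) = 96.99 K.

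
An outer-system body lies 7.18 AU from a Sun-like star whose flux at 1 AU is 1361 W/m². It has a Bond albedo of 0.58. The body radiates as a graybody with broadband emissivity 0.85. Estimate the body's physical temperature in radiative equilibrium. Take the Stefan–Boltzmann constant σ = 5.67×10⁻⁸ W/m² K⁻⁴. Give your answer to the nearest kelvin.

By the inverse-square law, S = 1361/7.18² = 26.40 W/m².
Averaging over the sphere, the absorbed flux is S(1−α)/4 = 2.772 W/m².
Radiative balance εσT⁴ = 2.772 gives T = [2.772/(0.85·σ)]^(1/4) = 87.09 K.

87 K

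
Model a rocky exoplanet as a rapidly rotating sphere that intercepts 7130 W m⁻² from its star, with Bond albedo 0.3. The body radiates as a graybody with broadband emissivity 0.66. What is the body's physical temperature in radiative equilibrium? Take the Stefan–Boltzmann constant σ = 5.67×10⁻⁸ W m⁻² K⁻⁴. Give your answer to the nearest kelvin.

427 K

The planet absorbs (1−α)S over its disc πR² and re-emits over 4πR², so the mean absorbed flux is (1−0.3)·7130/4 = 1248 W m⁻².
Equating to εσT⁴ with ε = 0.66: T = (1248/0.66σ)^(1/4) = 427.3 K.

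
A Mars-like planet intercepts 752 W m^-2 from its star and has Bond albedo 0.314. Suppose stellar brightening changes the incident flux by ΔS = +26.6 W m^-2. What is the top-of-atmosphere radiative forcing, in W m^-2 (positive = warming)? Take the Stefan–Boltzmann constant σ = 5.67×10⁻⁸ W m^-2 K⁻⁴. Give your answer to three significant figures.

Only a fraction (1−α) is absorbed and it's spread over 4πR², so ΔF = (1−α)ΔS/4 = 4.562 W m^-2.

4.56 W m^-2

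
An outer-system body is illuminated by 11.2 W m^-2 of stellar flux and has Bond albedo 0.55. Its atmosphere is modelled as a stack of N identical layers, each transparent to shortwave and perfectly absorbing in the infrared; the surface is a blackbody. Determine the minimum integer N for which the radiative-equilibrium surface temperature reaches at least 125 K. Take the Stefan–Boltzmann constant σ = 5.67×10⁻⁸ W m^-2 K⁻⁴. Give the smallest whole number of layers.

10

The effective emission temperature is T_e = [S(1−α)/(4σ)]^¼ = 68.66 K.
Need (N+1)T_e⁴ ≥ T_s⁴, i.e. N+1 ≥ (125/68.66)⁴ = 10.986.
Rounding up, N = 10.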